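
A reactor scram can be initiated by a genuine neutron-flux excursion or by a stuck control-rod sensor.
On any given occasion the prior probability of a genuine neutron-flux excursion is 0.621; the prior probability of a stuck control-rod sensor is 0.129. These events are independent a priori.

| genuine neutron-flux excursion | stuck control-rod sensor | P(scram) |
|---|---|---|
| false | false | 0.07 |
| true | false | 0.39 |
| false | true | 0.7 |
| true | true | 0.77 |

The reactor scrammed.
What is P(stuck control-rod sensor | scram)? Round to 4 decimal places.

P(stuck control-rod sensor | scram) ≈ 0.2907

For the numerator, keep only stuck control-rod sensor=true terms: 0.034224 + 0.061684 = 0.095908
Normalizer over all consistent configurations: 0.07·0.379·0.871 + 0.7·0.379·0.129 + 0.39·0.621·0.871 + 0.77·0.621·0.129 = 0.329963
Posterior = 0.095908 / 0.329963 ≈ 0.2907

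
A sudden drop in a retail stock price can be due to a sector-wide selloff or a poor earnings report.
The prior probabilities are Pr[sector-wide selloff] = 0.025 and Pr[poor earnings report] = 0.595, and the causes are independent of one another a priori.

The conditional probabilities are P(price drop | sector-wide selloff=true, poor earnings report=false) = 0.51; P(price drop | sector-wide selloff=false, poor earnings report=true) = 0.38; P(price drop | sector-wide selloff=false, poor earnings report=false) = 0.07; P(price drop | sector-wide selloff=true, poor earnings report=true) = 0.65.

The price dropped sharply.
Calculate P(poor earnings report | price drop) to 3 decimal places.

Numerator (weight on configurations with poor earnings report): 0.220447 + 0.009669 = 0.230116
The normalizing constant is 0.07·0.975·0.405 + 0.38·0.975·0.595 + 0.51·0.025·0.405 + 0.65·0.025·0.595 = 0.262921
Posterior = 0.230116 / 0.262921 ≈ 0.875

P(poor earnings report | price drop) ≈ 0.875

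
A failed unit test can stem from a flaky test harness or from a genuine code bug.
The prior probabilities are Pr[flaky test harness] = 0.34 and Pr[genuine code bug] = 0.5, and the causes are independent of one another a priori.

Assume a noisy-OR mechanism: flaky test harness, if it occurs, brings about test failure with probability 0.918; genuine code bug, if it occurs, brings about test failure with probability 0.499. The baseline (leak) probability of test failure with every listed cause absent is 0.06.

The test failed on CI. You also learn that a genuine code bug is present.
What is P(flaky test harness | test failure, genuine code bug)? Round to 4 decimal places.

P(flaky test harness | test failure, genuine code bug) ≈ 0.4835

Under noisy-OR, P(test failure | causes) = 1 − (1−0.06)·∏(1−qᵢ) over the active causes.
P(test failure | genuine code bug) = 0.52906×0.66 + 0.961383×0.34 = 0.349180 + 0.326870 = 0.676050
Of this, 0.326870 comes from 0.961383×0.34 (the flaky test harness=true cases).
P(flaky test harness | test failure, genuine code bug) = 0.326870 / 0.676050 ≈ 0.4835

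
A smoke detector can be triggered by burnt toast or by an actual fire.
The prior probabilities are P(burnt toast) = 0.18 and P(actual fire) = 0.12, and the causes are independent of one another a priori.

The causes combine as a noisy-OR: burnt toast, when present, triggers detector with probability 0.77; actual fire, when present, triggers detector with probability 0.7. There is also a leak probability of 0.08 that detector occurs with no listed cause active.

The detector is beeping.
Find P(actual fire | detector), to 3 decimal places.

Under noisy-OR, P(detector | causes) = 1 − (1−0.08)·∏(1−qᵢ) over the active causes.
Weight on actual fire=true, given the evidence: 0.071242 + 0.020229 = 0.091471
Denominator P(detector): 0.08×0.82×0.88 + 0.724×0.82×0.12 + 0.7884×0.18×0.88 + 0.93652×0.18×0.12 = 0.274082
Posterior = 0.091471 / 0.274082 ≈ 0.334

P(actual fire | detector) ≈ 0.334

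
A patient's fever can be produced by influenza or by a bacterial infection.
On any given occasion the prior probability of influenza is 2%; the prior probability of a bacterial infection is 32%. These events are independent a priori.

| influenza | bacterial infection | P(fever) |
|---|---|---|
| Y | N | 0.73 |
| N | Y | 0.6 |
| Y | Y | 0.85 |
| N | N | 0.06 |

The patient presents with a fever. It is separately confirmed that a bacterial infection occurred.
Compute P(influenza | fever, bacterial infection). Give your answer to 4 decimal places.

P(influenza | fever, bacterial infection) ≈ 0.0281

For the numerator, keep only influenza=true terms: 0.85×0.02 = 0.017000
Normalizer over all consistent configurations: 0.6×0.98 + 0.85×0.02 = 0.605000
P(influenza | fever, bacterial infection) = 0.017000/0.605000 ≈ 0.0281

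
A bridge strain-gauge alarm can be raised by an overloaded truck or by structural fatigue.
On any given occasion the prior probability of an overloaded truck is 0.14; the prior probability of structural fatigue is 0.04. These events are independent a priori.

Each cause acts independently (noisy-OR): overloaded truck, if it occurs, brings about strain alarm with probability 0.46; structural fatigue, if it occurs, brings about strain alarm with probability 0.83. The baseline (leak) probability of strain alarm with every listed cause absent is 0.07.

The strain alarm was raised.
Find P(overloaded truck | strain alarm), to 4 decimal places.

Under noisy-OR, P(strain alarm | causes) = 1 − (1−0.07)·∏(1−qᵢ) over the active causes.
By total probability over the 4 (overloaded truck, structural fatigue) configurations:
  P(strain alarm) = 0.07·0.86·0.96 + 0.8419·0.86·0.04 + 0.4978·0.14·0.96 + 0.914626·0.14·0.04
        = 0.057792 + 0.028961 + 0.066904 + 0.005122 = 0.158779
The terms with overloaded truck present sum to 0.072026, so
  P(overloaded truck | strain alarm) = 0.072026 / 0.158779 ≈ 0.4536

P(overloaded truck | strain alarm) ≈ 0.4536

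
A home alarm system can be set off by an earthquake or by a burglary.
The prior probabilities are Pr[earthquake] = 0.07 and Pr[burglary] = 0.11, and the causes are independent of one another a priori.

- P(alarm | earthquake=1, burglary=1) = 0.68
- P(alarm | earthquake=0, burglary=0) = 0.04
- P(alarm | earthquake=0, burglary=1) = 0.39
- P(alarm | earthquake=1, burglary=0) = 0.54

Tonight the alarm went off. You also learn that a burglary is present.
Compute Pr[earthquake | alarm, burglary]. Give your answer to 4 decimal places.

For the numerator, keep only earthquake=true terms: 0.68·0.07 = 0.047600
Normalizer over all consistent configurations: 0.39·0.93 + 0.68·0.07 = 0.410300
P(earthquake | alarm, burglary) = 0.047600/0.410300 ≈ 0.1160

Pr[earthquake | alarm, burglary] ≈ 0.1160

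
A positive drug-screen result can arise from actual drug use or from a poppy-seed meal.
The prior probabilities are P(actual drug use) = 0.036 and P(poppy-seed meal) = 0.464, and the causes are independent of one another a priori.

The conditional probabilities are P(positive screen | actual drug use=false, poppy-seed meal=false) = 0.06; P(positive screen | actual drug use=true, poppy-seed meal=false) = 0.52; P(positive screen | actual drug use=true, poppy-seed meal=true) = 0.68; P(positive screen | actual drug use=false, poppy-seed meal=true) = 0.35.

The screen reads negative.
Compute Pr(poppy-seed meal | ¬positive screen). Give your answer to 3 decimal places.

By total probability over the 4 (actual drug use, poppy-seed meal) configurations:
  P(¬positive screen) = 0.94*0.964*0.536 + 0.65*0.964*0.464 + 0.48*0.036*0.536 + 0.32*0.036*0.464
        = 0.485702 + 0.290742 + 0.009262 + 0.005345 = 0.791051
Configurations with poppy-seed meal contribute 0.296087, so
  P(poppy-seed meal | ¬positive screen) = 0.296087 / 0.791051 ≈ 0.374

Pr(poppy-seed meal | ¬positive screen) ≈ 0.374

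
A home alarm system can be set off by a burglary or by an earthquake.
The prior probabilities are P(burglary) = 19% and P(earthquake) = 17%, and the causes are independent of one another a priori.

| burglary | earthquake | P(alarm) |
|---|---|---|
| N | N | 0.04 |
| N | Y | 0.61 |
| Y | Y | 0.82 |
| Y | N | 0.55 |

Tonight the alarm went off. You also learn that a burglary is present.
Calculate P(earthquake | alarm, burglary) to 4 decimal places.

P(earthquake | alarm, burglary) ≈ 0.2339

Sum P(alarm|·) weighted by the priors over both values of earthquake:
  P(alarm | burglary) = 0.55·0.83 + 0.82·0.17
        = 0.456500 + 0.139400 = 0.595900
The terms with earthquake present sum to 0.139400, so
  P(earthquake | alarm, burglary) = 0.139400 / 0.595900 ≈ 0.2339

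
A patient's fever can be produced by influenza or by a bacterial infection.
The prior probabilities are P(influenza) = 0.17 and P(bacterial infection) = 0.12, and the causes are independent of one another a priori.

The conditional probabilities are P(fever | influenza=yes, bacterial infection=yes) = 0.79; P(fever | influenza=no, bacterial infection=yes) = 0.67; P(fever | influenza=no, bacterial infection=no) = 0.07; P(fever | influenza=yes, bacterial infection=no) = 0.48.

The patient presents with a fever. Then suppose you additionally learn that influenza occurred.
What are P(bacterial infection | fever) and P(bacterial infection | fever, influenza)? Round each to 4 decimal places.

P(fever) = 0.07·0.83·0.88 + 0.67·0.83·0.12 + 0.48·0.17·0.88 + 0.79·0.17·0.12 = 0.051128 + 0.066732 + 0.071808 + 0.016116 = 0.205784
Restricting to configurations with bacterial infection present: 0.066732 + 0.016116 = 0.082848.
Hence the posterior is 0.082848/0.205784 ≈ 0.4026.

Now condition on the additional information:
For the numerator, keep only bacterial infection=true terms: 0.79*0.12 = 0.094800
The normalizing constant is 0.48*0.88 + 0.79*0.12 = 0.517200
Posterior = 0.094800 / 0.517200 ≈ 0.1833
This is intercausal reasoning (explaining away): once influenza accounts for the fever, bacterial infection becomes less likely.

P(bacterial infection | fever) ≈ 0.4026; P(bacterial infection | fever, influenza) ≈ 0.1833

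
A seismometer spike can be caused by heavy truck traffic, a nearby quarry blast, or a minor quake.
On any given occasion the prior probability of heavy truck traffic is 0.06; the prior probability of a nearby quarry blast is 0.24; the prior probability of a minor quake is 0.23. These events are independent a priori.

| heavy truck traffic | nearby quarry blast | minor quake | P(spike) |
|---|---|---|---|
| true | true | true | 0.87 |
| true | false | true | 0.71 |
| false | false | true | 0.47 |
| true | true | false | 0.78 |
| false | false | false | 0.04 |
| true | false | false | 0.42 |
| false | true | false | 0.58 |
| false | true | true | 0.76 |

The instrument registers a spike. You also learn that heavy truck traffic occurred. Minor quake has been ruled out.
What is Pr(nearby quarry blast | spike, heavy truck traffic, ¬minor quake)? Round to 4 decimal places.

For the numerator, keep only nearby quarry blast=true terms: 0.78*0.24 = 0.187200
Denominator P(spike | heavy truck traffic, ¬minor quake): 0.42*0.76 + 0.78*0.24 = 0.506400
Posterior = 0.187200 / 0.506400 ≈ 0.3697

Pr(nearby quarry blast | spike, heavy truck traffic, ¬minor quake) ≈ 0.3697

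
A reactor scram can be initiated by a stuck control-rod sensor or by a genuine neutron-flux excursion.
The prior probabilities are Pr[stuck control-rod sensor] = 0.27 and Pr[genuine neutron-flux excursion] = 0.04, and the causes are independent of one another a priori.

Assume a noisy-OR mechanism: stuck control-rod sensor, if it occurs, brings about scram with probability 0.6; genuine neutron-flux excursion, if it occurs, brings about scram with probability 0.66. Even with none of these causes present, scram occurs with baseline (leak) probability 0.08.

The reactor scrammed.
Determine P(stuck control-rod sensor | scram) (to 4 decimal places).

P(stuck control-rod sensor | scram) ≈ 0.6947

Under noisy-OR, P(scram | causes) = 1 − (1−0.08)·∏(1−qᵢ) over the active causes.
Enumerate the 4 (stuck control-rod sensor, genuine neutron-flux excursion) configurations and weight by the priors:
  P(scram) = 0.08×0.73×0.96 + 0.6872×0.73×0.04 + 0.632×0.27×0.96 + 0.87488×0.27×0.04
        = 0.056064 + 0.020066 + 0.163814 + 0.009449 = 0.249393
Configurations with stuck control-rod sensor contribute 0.173263, so
  P(stuck control-rod sensor | scram) = 0.173263 / 0.249393 ≈ 0.6947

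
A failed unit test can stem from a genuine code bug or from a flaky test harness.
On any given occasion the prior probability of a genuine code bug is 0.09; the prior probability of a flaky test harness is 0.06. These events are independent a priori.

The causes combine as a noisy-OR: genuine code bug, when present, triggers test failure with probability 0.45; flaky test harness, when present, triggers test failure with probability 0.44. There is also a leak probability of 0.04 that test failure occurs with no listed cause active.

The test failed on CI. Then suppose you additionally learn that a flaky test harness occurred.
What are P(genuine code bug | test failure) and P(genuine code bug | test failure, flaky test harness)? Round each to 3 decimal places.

Under noisy-OR, P(test failure | causes) = 1 − (1−0.04)·∏(1−qᵢ) over the active causes.
Sum P(test failure|·) weighted by the priors over the 4 (genuine code bug, flaky test harness) configurations:
  P(test failure) = 0.04×0.91×0.94 + 0.4624×0.91×0.06 + 0.472×0.09×0.94 + 0.70432×0.09×0.06
        = 0.034216 + 0.025247 + 0.039931 + 0.003803 = 0.103197
The terms with genuine code bug present sum to 0.043734, so
  P(genuine code bug | test failure) = 0.043734 / 0.103197 ≈ 0.424

With the extra evidence:
By total probability over both values of genuine code bug:
  P(test failure | flaky test harness) = 0.4624*0.91 + 0.70432*0.09
        = 0.420784 + 0.063389 = 0.484173
Configurations with genuine code bug contribute 0.063389, so
  P(genuine code bug | test failure, flaky test harness) = 0.063389 / 0.484173 ≈ 0.131
The drop from 0.424 to 0.131 is the explaining-away (discounting) effect.

P(genuine code bug | test failure) ≈ 0.424; P(genuine code bug | test failure, flaky test harness) ≈ 0.131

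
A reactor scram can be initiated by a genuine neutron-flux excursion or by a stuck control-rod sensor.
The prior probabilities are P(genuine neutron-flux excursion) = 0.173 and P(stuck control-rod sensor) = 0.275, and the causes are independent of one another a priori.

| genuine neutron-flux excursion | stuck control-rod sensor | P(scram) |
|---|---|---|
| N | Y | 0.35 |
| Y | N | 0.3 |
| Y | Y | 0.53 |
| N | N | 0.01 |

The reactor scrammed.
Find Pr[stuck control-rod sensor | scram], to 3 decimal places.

Pr[stuck control-rod sensor | scram] ≈ 0.706

Enumerate the 4 (genuine neutron-flux excursion, stuck control-rod sensor) configurations and weight by the priors:
  P(scram) = 0.01·0.827·0.725 + 0.35·0.827·0.275 + 0.3·0.173·0.725 + 0.53·0.173·0.275
        = 0.005996 + 0.079599 + 0.037627 + 0.025215 = 0.148437
Keeping only the stuck control-rod sensor-present terms gives 0.104814, so
  P(stuck control-rod sensor | scram) = 0.104814 / 0.148437 ≈ 0.706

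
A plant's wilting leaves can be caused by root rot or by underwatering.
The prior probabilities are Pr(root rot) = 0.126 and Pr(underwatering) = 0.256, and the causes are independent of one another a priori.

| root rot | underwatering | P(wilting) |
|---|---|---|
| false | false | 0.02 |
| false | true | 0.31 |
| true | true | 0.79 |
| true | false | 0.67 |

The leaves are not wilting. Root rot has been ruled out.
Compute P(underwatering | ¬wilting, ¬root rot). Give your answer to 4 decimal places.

P(¬wilting | ¬root rot) = 0.98·0.744 + 0.69·0.256 = 0.729120 + 0.176640 = 0.905760
Restricting to configurations with underwatering present: 0.69·0.256 = 0.176640.
So P(underwatering | ¬wilting, ¬root rot) = 0.176640/0.905760 ≈ 0.1950.

P(underwatering | ¬wilting, ¬root rot) ≈ 0.1950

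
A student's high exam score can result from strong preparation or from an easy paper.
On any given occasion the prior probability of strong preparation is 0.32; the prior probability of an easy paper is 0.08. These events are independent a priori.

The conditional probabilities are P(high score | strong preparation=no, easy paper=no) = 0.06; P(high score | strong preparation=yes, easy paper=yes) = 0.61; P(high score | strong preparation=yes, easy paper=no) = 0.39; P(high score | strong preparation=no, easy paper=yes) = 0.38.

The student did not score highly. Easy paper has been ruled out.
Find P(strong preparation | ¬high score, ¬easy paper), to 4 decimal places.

Numerator (weight on configurations with strong preparation): 0.61·0.32 = 0.195200
The normalizing constant is 0.94·0.68 + 0.61·0.32 = 0.834400
Posterior = 0.195200 / 0.834400 ≈ 0.2339

P(strong preparation | ¬high score, ¬easy paper) ≈ 0.2339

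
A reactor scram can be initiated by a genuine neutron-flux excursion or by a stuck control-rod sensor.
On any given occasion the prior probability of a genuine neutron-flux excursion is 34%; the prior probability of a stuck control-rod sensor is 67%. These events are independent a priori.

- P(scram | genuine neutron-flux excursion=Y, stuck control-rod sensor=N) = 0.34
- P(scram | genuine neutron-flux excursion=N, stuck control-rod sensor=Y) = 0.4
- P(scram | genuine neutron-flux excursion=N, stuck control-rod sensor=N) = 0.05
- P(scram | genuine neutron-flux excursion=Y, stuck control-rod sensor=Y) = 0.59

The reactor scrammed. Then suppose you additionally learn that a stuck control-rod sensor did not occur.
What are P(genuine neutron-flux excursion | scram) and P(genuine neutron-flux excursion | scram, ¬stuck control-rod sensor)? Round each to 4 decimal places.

Numerator (weight on configurations with genuine neutron-flux excursion): 0.038148 + 0.134402 = 0.172550
Denominator P(scram): 0.05·0.66·0.33 + 0.4·0.66·0.67 + 0.34·0.34·0.33 + 0.59·0.34·0.67 = 0.360320
Posterior = 0.172550 / 0.360320 ≈ 0.4789

With the extra evidence:
Enumerate both values of genuine neutron-flux excursion and weight by the priors:
  P(scram | ¬stuck control-rod sensor) = 0.05*0.66 + 0.34*0.34
        = 0.033000 + 0.115600 = 0.148600
The terms with genuine neutron-flux excursion present sum to 0.115600, so
  P(genuine neutron-flux excursion | scram, ¬stuck control-rod sensor) = 0.115600 / 0.148600 ≈ 0.7779
With stuck control-rod sensor excluded, genuine neutron-flux excursion must carry more of the explanatory weight for the scram.

P(genuine neutron-flux excursion | scram) ≈ 0.4789; P(genuine neutron-flux excursion | scram, ¬stuck control-rod sensor) ≈ 0.7779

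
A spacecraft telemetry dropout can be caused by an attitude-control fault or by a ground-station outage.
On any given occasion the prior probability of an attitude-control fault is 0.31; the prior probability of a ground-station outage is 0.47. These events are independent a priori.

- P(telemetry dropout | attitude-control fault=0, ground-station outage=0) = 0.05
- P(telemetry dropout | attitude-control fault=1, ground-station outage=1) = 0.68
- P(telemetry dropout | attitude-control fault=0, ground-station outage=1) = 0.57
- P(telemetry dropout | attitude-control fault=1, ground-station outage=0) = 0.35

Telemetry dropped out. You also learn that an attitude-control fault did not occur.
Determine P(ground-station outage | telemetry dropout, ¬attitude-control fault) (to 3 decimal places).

P(ground-station outage | telemetry dropout, ¬attitude-control fault) ≈ 0.910

P(telemetry dropout | ¬attitude-control fault) = 0.05*0.53 + 0.57*0.47 = 0.026500 + 0.267900 = 0.294400
Restricting to configurations with ground-station outage present: 0.57*0.47 = 0.267900.
Hence the posterior is 0.267900/0.294400 ≈ 0.910.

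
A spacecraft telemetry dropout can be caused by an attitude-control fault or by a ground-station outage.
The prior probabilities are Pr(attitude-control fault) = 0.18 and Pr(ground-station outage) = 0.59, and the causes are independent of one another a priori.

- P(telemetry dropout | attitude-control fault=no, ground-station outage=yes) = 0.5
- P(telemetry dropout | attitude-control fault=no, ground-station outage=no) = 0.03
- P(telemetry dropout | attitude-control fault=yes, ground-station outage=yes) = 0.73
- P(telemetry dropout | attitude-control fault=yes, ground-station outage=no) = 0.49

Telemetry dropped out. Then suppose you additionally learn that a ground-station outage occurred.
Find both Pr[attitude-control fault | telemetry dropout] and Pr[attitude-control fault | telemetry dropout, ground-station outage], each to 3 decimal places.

P(telemetry dropout) = 0.03*0.82*0.41 + 0.5*0.82*0.59 + 0.49*0.18*0.41 + 0.73*0.18*0.59 = 0.010086 + 0.241900 + 0.036162 + 0.077526 = 0.365674
Of this, 0.113688 comes from 0.036162 + 0.077526 (the attitude-control fault=true cases).
So P(attitude-control fault | telemetry dropout) = 0.113688/0.365674 ≈ 0.311.

Now also conditioning on ground-station outage=true:
P(telemetry dropout | ground-station outage) = 0.5*0.82 + 0.73*0.18 = 0.410000 + 0.131400 = 0.541400
Restricting to configurations with attitude-control fault present: 0.73*0.18 = 0.131400.
P(attitude-control fault | telemetry dropout, ground-station outage) = 0.131400 / 0.541400 ≈ 0.243

Pr[attitude-control fault | telemetry dropout] ≈ 0.311; Pr[attitude-control fault | telemetry dropout, ground-station outage] ≈ 0.243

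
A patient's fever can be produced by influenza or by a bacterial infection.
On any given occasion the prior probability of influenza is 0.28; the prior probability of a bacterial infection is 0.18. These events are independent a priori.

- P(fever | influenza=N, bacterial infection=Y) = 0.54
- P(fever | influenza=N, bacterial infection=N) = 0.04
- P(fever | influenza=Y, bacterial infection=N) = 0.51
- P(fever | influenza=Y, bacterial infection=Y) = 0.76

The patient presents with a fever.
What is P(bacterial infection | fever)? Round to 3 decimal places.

P(bacterial infection | fever) ≈ 0.435

Enumerate the 4 (influenza, bacterial infection) configurations and weight by the priors:
  P(fever) = 0.04×0.72×0.82 + 0.54×0.72×0.18 + 0.51×0.28×0.82 + 0.76×0.28×0.18
        = 0.023616 + 0.069984 + 0.117096 + 0.038304 = 0.249000
Keeping only the bacterial infection-present terms gives 0.108288, so
  P(bacterial infection | fever) = 0.108288 / 0.249000 ≈ 0.435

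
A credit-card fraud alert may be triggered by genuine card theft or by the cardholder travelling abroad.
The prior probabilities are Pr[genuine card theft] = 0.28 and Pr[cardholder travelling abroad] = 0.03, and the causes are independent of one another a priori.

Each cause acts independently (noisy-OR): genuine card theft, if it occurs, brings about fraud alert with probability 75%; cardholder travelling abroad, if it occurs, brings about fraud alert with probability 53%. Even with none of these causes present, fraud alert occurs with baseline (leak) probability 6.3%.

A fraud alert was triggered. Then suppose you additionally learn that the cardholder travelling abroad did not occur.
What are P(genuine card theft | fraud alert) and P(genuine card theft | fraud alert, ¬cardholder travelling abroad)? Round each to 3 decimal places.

Under noisy-OR, P(fraud alert | causes) = 1 − (1−0.063)·∏(1−qᵢ) over the active causes.
Sum P(fraud alert|·) weighted by the priors over the 4 (genuine card theft, cardholder travelling abroad) configurations:
  P(fraud alert) = 0.063×0.72×0.97 + 0.55961×0.72×0.03 + 0.76575×0.28×0.97 + 0.889903×0.28×0.03
        = 0.043999 + 0.012088 + 0.207978 + 0.007475 = 0.271540
Configurations with genuine card theft contribute 0.215453, so
  P(genuine card theft | fraud alert) = 0.215453 / 0.271540 ≈ 0.793

Now condition on the additional information:
P(fraud alert | ¬cardholder travelling abroad) = 0.063×0.72 + 0.76575×0.28 = 0.045360 + 0.214410 = 0.259770
Restricting to configurations with genuine card theft present: 0.76575×0.28 = 0.214410.
Hence the posterior is 0.214410/0.259770 ≈ 0.825.

P(genuine card theft | fraud alert) ≈ 0.793; P(genuine card theft | fraud alert, ¬cardholder travelling abroad) ≈ 0.825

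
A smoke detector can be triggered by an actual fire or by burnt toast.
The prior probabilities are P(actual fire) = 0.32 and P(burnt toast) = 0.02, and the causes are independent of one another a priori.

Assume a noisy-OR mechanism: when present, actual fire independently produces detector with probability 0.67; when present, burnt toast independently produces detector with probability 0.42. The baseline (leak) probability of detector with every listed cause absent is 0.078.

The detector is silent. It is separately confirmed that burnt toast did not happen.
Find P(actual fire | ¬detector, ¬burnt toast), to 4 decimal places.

Under noisy-OR, P(detector | causes) = 1 − (1−0.078)·∏(1−qᵢ) over the active causes.
By total probability over both values of actual fire:
  P(¬detector | ¬burnt toast) = 0.922·0.68 + 0.30426·0.32
        = 0.626960 + 0.097363 = 0.724323
The terms with actual fire present sum to 0.097363, so
  P(actual fire | ¬detector, ¬burnt toast) = 0.097363 / 0.724323 ≈ 0.1344

P(actual fire | ¬detector, ¬burnt toast) ≈ 0.1344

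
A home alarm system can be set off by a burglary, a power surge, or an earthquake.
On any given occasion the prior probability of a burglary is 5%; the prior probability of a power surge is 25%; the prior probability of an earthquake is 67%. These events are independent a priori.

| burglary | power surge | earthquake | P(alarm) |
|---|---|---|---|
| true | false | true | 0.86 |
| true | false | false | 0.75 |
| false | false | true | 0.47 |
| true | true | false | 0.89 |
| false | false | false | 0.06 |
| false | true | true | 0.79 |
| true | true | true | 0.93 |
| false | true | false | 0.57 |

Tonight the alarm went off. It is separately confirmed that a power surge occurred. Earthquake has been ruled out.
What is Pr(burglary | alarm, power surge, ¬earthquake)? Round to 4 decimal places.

Pr(burglary | alarm, power surge, ¬earthquake) ≈ 0.0759

Weight on burglary=true, given the evidence: 0.89·0.05 = 0.044500
Normalizer over all consistent configurations: 0.57·0.95 + 0.89·0.05 = 0.586000
P(burglary | alarm, power surge, ¬earthquake) = 0.044500/0.586000 ≈ 0.0759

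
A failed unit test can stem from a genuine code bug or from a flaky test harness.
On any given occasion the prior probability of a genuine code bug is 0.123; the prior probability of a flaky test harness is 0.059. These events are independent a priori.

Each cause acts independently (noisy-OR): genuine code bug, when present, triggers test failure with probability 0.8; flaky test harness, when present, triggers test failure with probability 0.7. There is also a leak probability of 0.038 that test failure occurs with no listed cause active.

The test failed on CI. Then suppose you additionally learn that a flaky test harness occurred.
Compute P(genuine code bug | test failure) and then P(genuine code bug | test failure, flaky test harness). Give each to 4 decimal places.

Under noisy-OR, P(test failure | causes) = 1 − (1−0.038)·∏(1−qᵢ) over the active causes.
By total probability over the 4 (genuine code bug, flaky test harness) configurations:
  P(test failure) = 0.038×0.877×0.941 + 0.7114×0.877×0.059 + 0.8076×0.123×0.941 + 0.94228×0.123×0.059
        = 0.031360 + 0.036810 + 0.093474 + 0.006838 = 0.168482
Configurations with genuine code bug contribute 0.100312, so
  P(genuine code bug | test failure) = 0.100312 / 0.168482 ≈ 0.5954

Now condition on the additional information:
Numerator (weight on configurations with genuine code bug): 0.94228·0.123 = 0.115900
Denominator P(test failure | flaky test harness): 0.7114·0.877 + 0.94228·0.123 = 0.739798
P(genuine code bug | test failure, flaky test harness) = 0.115900/0.739798 ≈ 0.1567
This is intercausal reasoning (explaining away): once flaky test harness accounts for the test failure, genuine code bug becomes less likely.

P(genuine code bug | test failure) ≈ 0.5954; P(genuine code bug | test failure, flaky test harness) ≈ 0.1567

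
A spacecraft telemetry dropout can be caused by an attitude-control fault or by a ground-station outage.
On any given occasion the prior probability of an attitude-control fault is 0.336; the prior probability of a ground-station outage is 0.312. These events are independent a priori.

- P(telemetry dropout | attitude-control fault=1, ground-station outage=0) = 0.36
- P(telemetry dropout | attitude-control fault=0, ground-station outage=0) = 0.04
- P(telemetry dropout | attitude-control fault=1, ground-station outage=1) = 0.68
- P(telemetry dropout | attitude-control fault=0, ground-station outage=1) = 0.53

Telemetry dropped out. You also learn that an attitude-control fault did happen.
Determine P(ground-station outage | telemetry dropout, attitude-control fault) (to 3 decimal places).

P(ground-station outage | telemetry dropout, attitude-control fault) ≈ 0.461

P(telemetry dropout | attitude-control fault) = 0.36×0.688 + 0.68×0.312 = 0.247680 + 0.212160 = 0.459840
Restricting to configurations with ground-station outage present: 0.68×0.312 = 0.212160.
Hence the posterior is 0.212160/0.459840 ≈ 0.461.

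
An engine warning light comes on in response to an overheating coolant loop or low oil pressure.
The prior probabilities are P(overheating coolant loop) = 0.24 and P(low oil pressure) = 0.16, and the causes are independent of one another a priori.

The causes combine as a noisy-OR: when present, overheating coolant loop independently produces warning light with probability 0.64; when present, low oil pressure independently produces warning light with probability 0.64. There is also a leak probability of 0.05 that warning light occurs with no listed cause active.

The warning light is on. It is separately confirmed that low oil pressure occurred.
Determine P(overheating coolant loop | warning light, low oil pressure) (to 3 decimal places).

Under noisy-OR, P(warning light | causes) = 1 − (1−0.05)·∏(1−qᵢ) over the active causes.
Weight on overheating coolant loop=true, given the evidence: 0.87688×0.24 = 0.210451
Denominator P(warning light | low oil pressure): 0.658×0.76 + 0.87688×0.24 = 0.710531
Posterior = 0.210451 / 0.710531 ≈ 0.296

P(overheating coolant loop | warning light, low oil pressure) ≈ 0.296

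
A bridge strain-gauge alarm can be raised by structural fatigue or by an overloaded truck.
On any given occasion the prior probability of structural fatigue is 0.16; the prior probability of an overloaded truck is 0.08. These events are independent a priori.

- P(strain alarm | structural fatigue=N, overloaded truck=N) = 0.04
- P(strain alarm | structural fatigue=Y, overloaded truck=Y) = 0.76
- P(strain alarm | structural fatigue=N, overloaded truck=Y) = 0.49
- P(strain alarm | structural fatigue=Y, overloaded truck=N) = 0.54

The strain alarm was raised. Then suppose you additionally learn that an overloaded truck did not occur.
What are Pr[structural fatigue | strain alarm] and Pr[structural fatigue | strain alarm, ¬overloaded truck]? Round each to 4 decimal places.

Pr[structural fatigue | strain alarm] ≈ 0.5829; Pr[structural fatigue | strain alarm, ¬overloaded truck] ≈ 0.7200

Sum P(strain alarm|·) weighted by the priors over the 4 (structural fatigue, overloaded truck) configurations:
  P(strain alarm) = 0.04·0.84·0.92 + 0.49·0.84·0.08 + 0.54·0.16·0.92 + 0.76·0.16·0.08
        = 0.030912 + 0.032928 + 0.079488 + 0.009728 = 0.153056
The terms with structural fatigue present sum to 0.089216, so
  P(structural fatigue | strain alarm) = 0.089216 / 0.153056 ≈ 0.5829

Now condition on the additional information:
P(strain alarm | ¬overloaded truck) = 0.04×0.84 + 0.54×0.16 = 0.033600 + 0.086400 = 0.120000
The structural fatigue-present share is 0.54×0.16 = 0.086400.
Hence the posterior is 0.086400/0.120000 ≈ 0.7200.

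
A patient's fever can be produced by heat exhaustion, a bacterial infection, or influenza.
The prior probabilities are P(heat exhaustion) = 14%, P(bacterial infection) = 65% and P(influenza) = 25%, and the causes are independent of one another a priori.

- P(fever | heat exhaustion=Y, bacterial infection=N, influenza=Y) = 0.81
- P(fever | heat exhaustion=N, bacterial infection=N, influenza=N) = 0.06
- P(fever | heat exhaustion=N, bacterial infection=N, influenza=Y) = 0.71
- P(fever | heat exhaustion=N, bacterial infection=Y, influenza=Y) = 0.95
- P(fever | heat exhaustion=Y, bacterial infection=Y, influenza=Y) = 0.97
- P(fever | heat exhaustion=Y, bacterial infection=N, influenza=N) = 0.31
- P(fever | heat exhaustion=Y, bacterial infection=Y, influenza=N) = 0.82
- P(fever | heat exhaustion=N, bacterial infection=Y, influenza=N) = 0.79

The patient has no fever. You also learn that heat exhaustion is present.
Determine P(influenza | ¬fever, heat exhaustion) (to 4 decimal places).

Weight on influenza=true, given the evidence: 0.016625 + 0.004875 = 0.021500
Denominator P(¬fever | heat exhaustion): 0.69·0.35·0.75 + 0.19·0.35·0.25 + 0.18·0.65·0.75 + 0.03·0.65·0.25 = 0.290375
P(influenza | ¬fever, heat exhaustion) = 0.021500/0.290375 ≈ 0.0740

P(influenza | ¬fever, heat exhaustion) ≈ 0.0740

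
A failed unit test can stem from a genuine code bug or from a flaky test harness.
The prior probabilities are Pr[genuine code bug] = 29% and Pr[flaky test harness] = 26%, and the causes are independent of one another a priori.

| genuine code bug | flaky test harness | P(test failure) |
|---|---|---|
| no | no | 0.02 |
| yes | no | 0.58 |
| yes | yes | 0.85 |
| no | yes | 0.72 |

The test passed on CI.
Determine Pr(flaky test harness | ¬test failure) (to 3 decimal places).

By total probability over the 4 (genuine code bug, flaky test harness) configurations:
  P(¬test failure) = 0.98*0.71*0.74 + 0.28*0.71*0.26 + 0.42*0.29*0.74 + 0.15*0.29*0.26
        = 0.514892 + 0.051688 + 0.090132 + 0.011310 = 0.668022
Keeping only the flaky test harness-present terms gives 0.062998, so
  P(flaky test harness | ¬test failure) = 0.062998 / 0.668022 ≈ 0.094

Pr(flaky test harness | ¬test failure) ≈ 0.094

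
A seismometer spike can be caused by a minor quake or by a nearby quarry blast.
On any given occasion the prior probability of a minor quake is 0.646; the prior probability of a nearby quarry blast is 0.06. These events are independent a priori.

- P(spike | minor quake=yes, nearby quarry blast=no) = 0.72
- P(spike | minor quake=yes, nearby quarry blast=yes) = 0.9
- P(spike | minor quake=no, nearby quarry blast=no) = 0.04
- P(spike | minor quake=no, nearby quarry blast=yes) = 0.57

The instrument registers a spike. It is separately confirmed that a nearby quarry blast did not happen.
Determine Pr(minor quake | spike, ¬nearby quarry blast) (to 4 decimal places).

Weight on minor quake=true, given the evidence: 0.72*0.646 = 0.465120
Normalizer over all consistent configurations: 0.04*0.354 + 0.72*0.646 = 0.479280
Posterior = 0.465120 / 0.479280 ≈ 0.9705

Pr(minor quake | spike, ¬nearby quarry blast) ≈ 0.9705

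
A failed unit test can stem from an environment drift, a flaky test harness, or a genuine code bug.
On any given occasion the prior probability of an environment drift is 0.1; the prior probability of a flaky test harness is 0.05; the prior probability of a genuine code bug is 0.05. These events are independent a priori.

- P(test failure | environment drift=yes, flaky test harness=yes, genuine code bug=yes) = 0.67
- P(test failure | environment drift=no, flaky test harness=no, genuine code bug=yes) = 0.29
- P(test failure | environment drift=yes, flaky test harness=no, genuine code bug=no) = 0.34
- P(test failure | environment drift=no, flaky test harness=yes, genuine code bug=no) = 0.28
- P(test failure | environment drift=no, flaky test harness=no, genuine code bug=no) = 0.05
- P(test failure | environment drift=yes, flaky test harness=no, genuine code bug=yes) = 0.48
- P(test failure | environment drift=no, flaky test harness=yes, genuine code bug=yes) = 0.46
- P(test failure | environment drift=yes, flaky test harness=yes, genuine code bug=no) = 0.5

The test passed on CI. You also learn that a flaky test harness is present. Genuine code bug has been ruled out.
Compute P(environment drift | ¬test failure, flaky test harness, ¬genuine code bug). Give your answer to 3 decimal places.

P(environment drift | ¬test failure, flaky test harness, ¬genuine code bug) ≈ 0.072

By total probability over both values of environment drift:
  P(¬test failure | flaky test harness, ¬genuine code bug) = 0.72×0.9 + 0.5×0.1
        = 0.648000 + 0.050000 = 0.698000
Configurations with environment drift contribute 0.050000, so
  P(environment drift | ¬test failure, flaky test harness, ¬genuine code bug) = 0.050000 / 0.698000 ≈ 0.072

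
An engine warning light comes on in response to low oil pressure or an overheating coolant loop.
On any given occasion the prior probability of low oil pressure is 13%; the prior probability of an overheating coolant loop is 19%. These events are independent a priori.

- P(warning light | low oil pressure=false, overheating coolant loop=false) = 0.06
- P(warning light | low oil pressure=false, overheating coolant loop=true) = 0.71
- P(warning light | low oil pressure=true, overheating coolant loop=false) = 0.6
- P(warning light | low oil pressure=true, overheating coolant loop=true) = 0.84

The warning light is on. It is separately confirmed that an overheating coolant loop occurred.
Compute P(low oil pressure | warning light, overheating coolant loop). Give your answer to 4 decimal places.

P(low oil pressure | warning light, overheating coolant loop) ≈ 0.1502

Sum P(warning light|·) weighted by the priors over both values of low oil pressure:
  P(warning light | overheating coolant loop) = 0.71*0.87 + 0.84*0.13
        = 0.617700 + 0.109200 = 0.726900
Configurations with low oil pressure contribute 0.109200, so
  P(low oil pressure | warning light, overheating coolant loop) = 0.109200 / 0.726900 ≈ 0.1502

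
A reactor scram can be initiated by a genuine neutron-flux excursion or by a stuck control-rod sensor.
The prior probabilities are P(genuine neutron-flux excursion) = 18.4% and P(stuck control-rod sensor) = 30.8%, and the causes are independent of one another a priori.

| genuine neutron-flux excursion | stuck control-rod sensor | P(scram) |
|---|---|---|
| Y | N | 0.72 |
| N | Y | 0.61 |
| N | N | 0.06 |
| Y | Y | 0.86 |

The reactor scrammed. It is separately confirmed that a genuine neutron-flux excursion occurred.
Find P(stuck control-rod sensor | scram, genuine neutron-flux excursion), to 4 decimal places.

P(stuck control-rod sensor | scram, genuine neutron-flux excursion) ≈ 0.3471

P(scram | genuine neutron-flux excursion) = 0.72·0.692 + 0.86·0.308 = 0.498240 + 0.264880 = 0.763120
Restricting to configurations with stuck control-rod sensor present: 0.86·0.308 = 0.264880.
So P(stuck control-rod sensor | scram, genuine neutron-flux excursion) = 0.264880/0.763120 ≈ 0.3471.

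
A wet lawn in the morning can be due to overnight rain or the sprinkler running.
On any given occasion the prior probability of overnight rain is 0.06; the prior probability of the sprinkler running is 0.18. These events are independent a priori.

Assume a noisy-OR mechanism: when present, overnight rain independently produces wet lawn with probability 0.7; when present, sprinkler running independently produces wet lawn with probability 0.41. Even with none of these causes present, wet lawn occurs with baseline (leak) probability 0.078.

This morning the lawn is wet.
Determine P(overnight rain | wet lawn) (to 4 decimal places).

P(overnight rain | wet lawn) ≈ 0.2453

Under noisy-OR, P(wet lawn | causes) = 1 − (1−0.078)·∏(1−qᵢ) over the active causes.
Enumerate the 4 (overnight rain, sprinkler running) configurations and weight by the priors:
  P(wet lawn) = 0.078·0.94·0.82 + 0.45602·0.94·0.18 + 0.7234·0.06·0.82 + 0.836806·0.06·0.18
        = 0.060122 + 0.077159 + 0.035591 + 0.009038 = 0.181910
The terms with overnight rain present sum to 0.044629, so
  P(overnight rain | wet lawn) = 0.044629 / 0.181910 ≈ 0.2453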